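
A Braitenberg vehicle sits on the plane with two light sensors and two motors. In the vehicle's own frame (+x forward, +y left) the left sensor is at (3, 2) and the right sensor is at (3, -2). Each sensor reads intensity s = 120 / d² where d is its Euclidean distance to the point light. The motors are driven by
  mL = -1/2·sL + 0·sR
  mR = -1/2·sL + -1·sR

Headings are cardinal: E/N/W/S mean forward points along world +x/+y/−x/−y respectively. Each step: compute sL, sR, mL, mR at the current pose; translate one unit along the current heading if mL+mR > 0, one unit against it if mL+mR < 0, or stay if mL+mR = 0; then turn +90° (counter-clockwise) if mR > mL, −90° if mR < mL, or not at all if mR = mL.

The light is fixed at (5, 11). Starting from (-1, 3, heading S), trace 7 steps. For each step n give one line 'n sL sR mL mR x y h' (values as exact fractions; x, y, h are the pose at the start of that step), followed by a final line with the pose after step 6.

n=0: pose=(-1,3,S); sL=120/137, sR=24/37; mL=-60/137, mR=-5508/5069; mL+mR=-7728/5069 → advance -1; mR−mL=-24/37 → turn -1·90°
n=1: pose=(-1,4,W); sL=20/27, sR=60/53; mL=-10/27, mR=-2150/1431; mL+mR=-2680/1431 → advance -1; mR−mL=-60/53 → turn -1·90°
n=2: pose=(0,4,N); sL=24/13, sR=24/5; mL=-12/13, mR=-372/65; mL+mR=-432/65 → advance -1; mR−mL=-24/5 → turn -1·90°
n=3: pose=(0,3,E); sL=3, sR=15/13; mL=-3/2, mR=-69/26; mL+mR=-54/13 → advance -1; mR−mL=-15/13 → turn -1·90°
n=4: pose=(-1,3,S); sL=120/137, sR=24/37; mL=-60/137, mR=-5508/5069; mL+mR=-7728/5069 → advance -1; mR−mL=-24/37 → turn -1·90°
n=5: pose=(-1,4,W); sL=20/27, sR=60/53; mL=-10/27, mR=-2150/1431; mL+mR=-2680/1431 → advance -1; mR−mL=-60/53 → turn -1·90°
n=6: pose=(0,4,N); sL=24/13, sR=24/5; mL=-12/13, mR=-372/65; mL+mR=-432/65 → advance -1; mR−mL=-24/5 → turn -1·90°

0 120/137 24/37 -60/137 -5508/5069 -1 3 S
1 20/27 60/53 -10/27 -2150/1431 -1 4 W
2 24/13 24/5 -12/13 -372/65 0 4 N
3 3 15/13 -3/2 -69/26 0 3 E
4 120/137 24/37 -60/137 -5508/5069 -1 3 S
5 20/27 60/53 -10/27 -2150/1431 -1 4 W
6 24/13 24/5 -12/13 -372/65 0 4 N
final 0 3 E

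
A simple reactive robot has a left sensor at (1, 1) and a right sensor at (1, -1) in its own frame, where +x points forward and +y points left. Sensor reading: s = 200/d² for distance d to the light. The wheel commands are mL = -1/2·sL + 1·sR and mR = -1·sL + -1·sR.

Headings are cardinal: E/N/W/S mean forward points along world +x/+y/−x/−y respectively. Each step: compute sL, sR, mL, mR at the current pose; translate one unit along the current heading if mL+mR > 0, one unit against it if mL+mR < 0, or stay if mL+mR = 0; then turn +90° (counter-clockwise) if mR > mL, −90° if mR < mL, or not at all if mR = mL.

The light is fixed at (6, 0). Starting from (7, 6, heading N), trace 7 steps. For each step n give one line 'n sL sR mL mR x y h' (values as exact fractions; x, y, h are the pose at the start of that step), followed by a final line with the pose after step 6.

n=0: pose=(7,6,N); sL=200/49, sR=200/53; mL=4500/2597, mR=-20400/2597; mL+mR=-300/49 → advance -1; mR−mL=-24900/2597 → turn -1·90°
n=1: pose=(7,5,E); sL=5, sR=10; mL=15/2, mR=-15; mL+mR=-15/2 → advance -1; mR−mL=-45/2 → turn -1·90°
n=2: pose=(6,5,S); sL=200/17, sR=200/17; mL=100/17, mR=-400/17; mL+mR=-300/17 → advance -1; mR−mL=-500/17 → turn -1·90°
n=3: pose=(6,6,W); sL=100/13, sR=4; mL=2/13, mR=-152/13; mL+mR=-150/13 → advance -1; mR−mL=-154/13 → turn -1·90°
n=4: pose=(7,6,N); sL=200/49, sR=200/53; mL=4500/2597, mR=-20400/2597; mL+mR=-300/49 → advance -1; mR−mL=-24900/2597 → turn -1·90°
n=5: pose=(7,5,E); sL=5, sR=10; mL=15/2, mR=-15; mL+mR=-15/2 → advance -1; mR−mL=-45/2 → turn -1·90°
n=6: pose=(6,5,S); sL=200/17, sR=200/17; mL=100/17, mR=-400/17; mL+mR=-300/17 → advance -1; mR−mL=-500/17 → turn -1·90°

0 200/49 200/53 4500/2597 -20400/2597 7 6 N
1 5 10 15/2 -15 7 5 E
2 200/17 200/17 100/17 -400/17 6 5 S
3 100/13 4 2/13 -152/13 6 6 W
4 200/49 200/53 4500/2597 -20400/2597 7 6 N
5 5 10 15/2 -15 7 5 E
6 200/17 200/17 100/17 -400/17 6 5 S
final 6 6 W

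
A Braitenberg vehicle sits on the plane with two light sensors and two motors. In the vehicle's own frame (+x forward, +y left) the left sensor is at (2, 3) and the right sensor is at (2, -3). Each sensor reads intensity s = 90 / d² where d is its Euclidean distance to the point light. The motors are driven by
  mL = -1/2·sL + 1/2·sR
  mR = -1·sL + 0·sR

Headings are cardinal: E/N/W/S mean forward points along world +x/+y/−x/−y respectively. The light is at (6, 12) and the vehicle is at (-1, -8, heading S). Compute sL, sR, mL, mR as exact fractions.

9/50 45/292 -189/14600 -9/50

left sensor world pos  = (2, -10); dL² = 500
right sensor world pos = (-4, -10); dR² = 584
sL = 90/500 = 9/50
sR = 90/584 = 45/292
mL = -1/2·sL + 1/2·sR = -189/14600
mR = -1·sL + 0·sR = -9/50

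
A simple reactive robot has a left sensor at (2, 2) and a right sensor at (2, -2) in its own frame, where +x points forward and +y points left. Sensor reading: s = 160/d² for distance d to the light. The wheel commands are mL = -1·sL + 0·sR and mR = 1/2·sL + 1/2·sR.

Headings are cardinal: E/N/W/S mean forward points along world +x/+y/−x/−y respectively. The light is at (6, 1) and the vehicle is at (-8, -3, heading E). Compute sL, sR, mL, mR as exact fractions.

40/37 8/9 -40/37 328/333

left sensor world pos  = (-6, -1); dL² = 148
right sensor world pos = (-6, -5); dR² = 180
sL = 160/148 = 40/37
sR = 160/180 = 8/9
mL = -1·sL + 0·sR = -40/37
mR = 1/2·sL + 1/2·sR = 328/333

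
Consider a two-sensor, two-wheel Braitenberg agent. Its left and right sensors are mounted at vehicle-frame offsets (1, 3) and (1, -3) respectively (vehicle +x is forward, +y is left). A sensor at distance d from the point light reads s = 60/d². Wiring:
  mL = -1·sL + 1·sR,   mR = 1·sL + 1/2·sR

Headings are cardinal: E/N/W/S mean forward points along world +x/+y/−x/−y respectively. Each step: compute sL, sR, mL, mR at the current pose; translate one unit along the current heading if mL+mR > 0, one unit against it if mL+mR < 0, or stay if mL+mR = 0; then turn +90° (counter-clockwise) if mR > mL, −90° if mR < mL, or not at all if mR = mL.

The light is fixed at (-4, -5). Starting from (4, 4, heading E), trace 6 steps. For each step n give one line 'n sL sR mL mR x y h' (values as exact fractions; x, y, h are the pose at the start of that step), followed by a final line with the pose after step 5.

n=0: pose=(4,4,E); sL=4/15, sR=20/39; mL=16/65, mR=34/65; mL+mR=10/13 → advance +1; mR−mL=18/65 → turn +1·90°
n=1: pose=(5,4,N); sL=15/34, sR=15/61; mL=-405/2074, mR=585/1037; mL+mR=45/122 → advance +1; mR−mL=1575/2074 → turn +1·90°
n=2: pose=(5,5,W); sL=60/113, sR=60/233; mL=-7200/26329, mR=17370/26329; mL+mR=90/233 → advance +1; mR−mL=24570/26329 → turn +1·90°
n=3: pose=(4,5,S); sL=30/101, sR=30/53; mL=1440/5353, mR=3105/5353; mL+mR=45/53 → advance +1; mR−mL=1665/5353 → turn +1·90°
n=4: pose=(4,4,E); sL=4/15, sR=20/39; mL=16/65, mR=34/65; mL+mR=10/13 → advance +1; mR−mL=18/65 → turn +1·90°
n=5: pose=(5,4,N); sL=15/34, sR=15/61; mL=-405/2074, mR=585/1037; mL+mR=45/122 → advance +1; mR−mL=1575/2074 → turn +1·90°

0 4/15 20/39 16/65 34/65 4 4 E
1 15/34 15/61 -405/2074 585/1037 5 4 N
2 60/113 60/233 -7200/26329 17370/26329 5 5 W
3 30/101 30/53 1440/5353 3105/5353 4 5 S
4 4/15 20/39 16/65 34/65 4 4 E
5 15/34 15/61 -405/2074 585/1037 5 4 N
final 5 5 W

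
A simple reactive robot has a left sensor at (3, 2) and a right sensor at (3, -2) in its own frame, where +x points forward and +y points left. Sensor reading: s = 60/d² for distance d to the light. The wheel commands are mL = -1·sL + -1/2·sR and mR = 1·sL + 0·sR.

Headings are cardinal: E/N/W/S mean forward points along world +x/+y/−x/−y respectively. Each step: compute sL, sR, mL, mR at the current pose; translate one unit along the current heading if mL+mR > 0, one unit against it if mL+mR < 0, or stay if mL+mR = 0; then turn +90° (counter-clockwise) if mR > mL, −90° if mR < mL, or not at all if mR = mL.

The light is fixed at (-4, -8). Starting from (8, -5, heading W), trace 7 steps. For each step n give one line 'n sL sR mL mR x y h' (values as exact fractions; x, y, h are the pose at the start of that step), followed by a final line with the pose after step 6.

n=0: pose=(8,-5,W); sL=30/41, sR=30/53; mL=-2205/2173, mR=30/41; mL+mR=-15/53 → advance -1; mR−mL=3795/2173 → turn +1·90°
n=1: pose=(9,-5,S); sL=4/15, sR=60/121; mL=-934/1815, mR=4/15; mL+mR=-30/121 → advance -1; mR−mL=1418/1815 → turn +1·90°
n=2: pose=(9,-4,E); sL=15/73, sR=3/13; mL=-609/1898, mR=15/73; mL+mR=-3/26 → advance -1; mR−mL=999/1898 → turn +1·90°
n=3: pose=(8,-4,N); sL=60/149, sR=12/49; mL=-3834/7301, mR=60/149; mL+mR=-6/49 → advance -1; mR−mL=6774/7301 → turn +1·90°
n=4: pose=(8,-5,W); sL=30/41, sR=30/53; mL=-2205/2173, mR=30/41; mL+mR=-15/53 → advance -1; mR−mL=3795/2173 → turn +1·90°
n=5: pose=(9,-5,S); sL=4/15, sR=60/121; mL=-934/1815, mR=4/15; mL+mR=-30/121 → advance -1; mR−mL=1418/1815 → turn +1·90°
n=6: pose=(9,-4,E); sL=15/73, sR=3/13; mL=-609/1898, mR=15/73; mL+mR=-3/26 → advance -1; mR−mL=999/1898 → turn +1·90°

0 30/41 30/53 -2205/2173 30/41 8 -5 W
1 4/15 60/121 -934/1815 4/15 9 -5 S
2 15/73 3/13 -609/1898 15/73 9 -4 E
3 60/149 12/49 -3834/7301 60/149 8 -4 N
4 30/41 30/53 -2205/2173 30/41 8 -5 W
5 4/15 60/121 -934/1815 4/15 9 -5 S
6 15/73 3/13 -609/1898 15/73 9 -4 E
final 8 -4 N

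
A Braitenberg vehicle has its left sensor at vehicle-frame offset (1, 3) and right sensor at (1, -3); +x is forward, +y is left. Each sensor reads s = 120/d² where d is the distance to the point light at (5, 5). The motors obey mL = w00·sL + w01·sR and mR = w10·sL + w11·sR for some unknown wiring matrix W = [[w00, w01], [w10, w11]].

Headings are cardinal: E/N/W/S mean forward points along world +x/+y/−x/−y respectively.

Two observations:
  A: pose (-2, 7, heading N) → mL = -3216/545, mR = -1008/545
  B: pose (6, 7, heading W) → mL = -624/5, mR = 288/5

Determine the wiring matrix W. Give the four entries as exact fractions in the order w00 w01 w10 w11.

-1 -1 1/2 -1/2

obs A: pose=(-2,7,N) → sL=120/109, sR=24/5, mL=-3216/545, mR=-1008/545
obs B: pose=(6,7,W) → sL=120, sR=24/5, mL=-624/5, mR=288/5
sensor matrix S = [[120/109, 24/5], [120, 24/5]]; det S = -62208/109
solve [mL_A; mL_B] = S·[w00; w01] and [mR_A; mR_B] = S·[w10; w11]:
  w00 = -1, w01 = -1, w10 = 1/2, w11 = -1/2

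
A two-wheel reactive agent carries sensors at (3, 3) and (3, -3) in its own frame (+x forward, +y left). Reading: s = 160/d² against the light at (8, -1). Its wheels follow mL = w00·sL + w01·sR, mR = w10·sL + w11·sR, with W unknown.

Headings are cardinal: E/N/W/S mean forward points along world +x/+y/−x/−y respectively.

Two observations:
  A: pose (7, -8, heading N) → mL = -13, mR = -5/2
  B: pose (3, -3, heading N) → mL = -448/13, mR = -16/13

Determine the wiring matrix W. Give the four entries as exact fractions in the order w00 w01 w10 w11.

-1 -1 -1/2 0

obs A: pose=(7,-8,N) → sL=5, sR=8, mL=-13, mR=-5/2
obs B: pose=(3,-3,N) → sL=32/13, sR=32, mL=-448/13, mR=-16/13
sensor matrix S = [[5, 8], [32/13, 32]]; det S = 1824/13
solve [mL_A; mL_B] = S·[w00; w01] and [mR_A; mR_B] = S·[w10; w11]:
  w00 = -1, w01 = -1, w10 = -1/2, w11 = 0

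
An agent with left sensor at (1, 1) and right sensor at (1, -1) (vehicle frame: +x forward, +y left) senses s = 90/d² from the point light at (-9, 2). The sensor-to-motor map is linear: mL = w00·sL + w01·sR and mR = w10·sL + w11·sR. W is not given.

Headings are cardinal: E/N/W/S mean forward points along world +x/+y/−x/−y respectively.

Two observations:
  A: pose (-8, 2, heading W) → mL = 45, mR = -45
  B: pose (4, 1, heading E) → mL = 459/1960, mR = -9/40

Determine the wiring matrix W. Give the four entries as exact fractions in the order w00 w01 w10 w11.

1 -1/2 0 -1/2

obs A: pose=(-8,2,W) → sL=90, sR=90, mL=45, mR=-45
obs B: pose=(4,1,E) → sL=45/98, sR=9/20, mL=459/1960, mR=-9/40
sensor matrix S = [[90, 90], [45/98, 9/20]]; det S = -81/98
solve [mL_A; mL_B] = S·[w00; w01] and [mR_A; mR_B] = S·[w10; w11]:
  w00 = 1, w01 = -1/2, w10 = 0, w11 = -1/2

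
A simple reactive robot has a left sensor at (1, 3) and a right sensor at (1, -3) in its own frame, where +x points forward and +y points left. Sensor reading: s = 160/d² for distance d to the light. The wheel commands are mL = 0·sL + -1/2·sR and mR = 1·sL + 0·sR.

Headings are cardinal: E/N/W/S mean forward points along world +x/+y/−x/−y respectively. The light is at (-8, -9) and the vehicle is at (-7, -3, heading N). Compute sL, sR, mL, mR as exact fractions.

160/53 32/13 -16/13 160/53

left sensor world pos  = (-10, -2); dL² = 53
right sensor world pos = (-4, -2); dR² = 65
sL = 160/53 = 160/53
sR = 160/65 = 32/13
mL = 0·sL + -1/2·sR = -16/13
mR = 1·sL + 0·sR = 160/53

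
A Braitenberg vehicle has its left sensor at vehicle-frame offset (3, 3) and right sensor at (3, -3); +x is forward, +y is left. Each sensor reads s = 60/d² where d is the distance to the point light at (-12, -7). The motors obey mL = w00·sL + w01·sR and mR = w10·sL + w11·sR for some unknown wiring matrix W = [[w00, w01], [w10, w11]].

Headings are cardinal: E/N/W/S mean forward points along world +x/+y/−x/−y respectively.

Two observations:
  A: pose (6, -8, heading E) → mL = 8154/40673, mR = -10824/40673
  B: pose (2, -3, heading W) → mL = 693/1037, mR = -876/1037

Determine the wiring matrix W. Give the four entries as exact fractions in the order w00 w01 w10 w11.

obs A: pose=(6,-8,E) → sL=12/89, sR=60/457, mL=8154/40673, mR=-10824/40673
obs B: pose=(2,-3,W) → sL=30/61, sR=6/17, mL=693/1037, mR=-876/1037
sensor matrix S = [[12/89, 60/457], [30/61, 6/17]]; det S = -716256/42177901
solve [mL_A; mL_B] = S·[w00; w01] and [mR_A; mR_B] = S·[w10; w11]:
  w00 = 1, w01 = 1/2, w10 = -1, w11 = -1

1 1/2 -1 -1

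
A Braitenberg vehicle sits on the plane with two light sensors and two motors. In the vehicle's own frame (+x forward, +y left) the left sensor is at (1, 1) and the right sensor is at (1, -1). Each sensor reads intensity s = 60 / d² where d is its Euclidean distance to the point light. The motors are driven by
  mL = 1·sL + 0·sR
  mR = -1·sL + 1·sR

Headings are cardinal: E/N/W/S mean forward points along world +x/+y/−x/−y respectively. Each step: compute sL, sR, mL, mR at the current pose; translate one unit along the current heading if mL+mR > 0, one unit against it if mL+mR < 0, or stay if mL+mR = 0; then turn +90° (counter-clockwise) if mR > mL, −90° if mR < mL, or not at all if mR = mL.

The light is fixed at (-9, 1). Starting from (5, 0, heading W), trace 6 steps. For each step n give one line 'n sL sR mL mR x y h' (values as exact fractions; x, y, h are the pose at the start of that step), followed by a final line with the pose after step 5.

0 60/173 60/169 60/173 240/29237 5 0 W
1 5/12 15/49 5/12 -65/588 4 0 N
2 60/197 60/197 60/197 0 4 1 E
3 30/113 6/17 30/113 168/1921 5 1 S
4 60/173 60/169 60/173 240/29237 5 0 W
5 5/12 15/49 5/12 -65/588 4 0 N
final 4 1 E

n=0: pose=(5,0,W); sL=60/173, sR=60/169; mL=60/173, mR=240/29237; mL+mR=60/169 → advance +1; mR−mL=-9900/29237 → turn -1·90°
n=1: pose=(4,0,N); sL=5/12, sR=15/49; mL=5/12, mR=-65/588; mL+mR=15/49 → advance +1; mR−mL=-155/294 → turn -1·90°
n=2: pose=(4,1,E); sL=60/197, sR=60/197; mL=60/197, mR=0; mL+mR=60/197 → advance +1; mR−mL=-60/197 → turn -1·90°
n=3: pose=(5,1,S); sL=30/113, sR=6/17; mL=30/113, mR=168/1921; mL+mR=6/17 → advance +1; mR−mL=-342/1921 → turn -1·90°
n=4: pose=(5,0,W); sL=60/173, sR=60/169; mL=60/173, mR=240/29237; mL+mR=60/169 → advance +1; mR−mL=-9900/29237 → turn -1·90°
n=5: pose=(4,0,N); sL=5/12, sR=15/49; mL=5/12, mR=-65/588; mL+mR=15/49 → advance +1; mR−mL=-155/294 → turn -1·90°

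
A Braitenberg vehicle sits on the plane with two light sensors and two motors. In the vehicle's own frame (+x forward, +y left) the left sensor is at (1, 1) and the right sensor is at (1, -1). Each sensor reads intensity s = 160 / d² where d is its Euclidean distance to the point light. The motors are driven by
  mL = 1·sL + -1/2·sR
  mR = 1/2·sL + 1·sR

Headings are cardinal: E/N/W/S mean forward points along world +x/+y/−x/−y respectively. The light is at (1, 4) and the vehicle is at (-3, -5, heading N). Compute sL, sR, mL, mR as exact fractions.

left sensor world pos  = (-4, -4); dL² = 89
right sensor world pos = (-2, -4); dR² = 73
sL = 160/89 = 160/89
sR = 160/73 = 160/73
mL = 1·sL + -1/2·sR = 4560/6497
mR = 1/2·sL + 1·sR = 20080/6497

160/89 160/73 4560/6497 20080/6497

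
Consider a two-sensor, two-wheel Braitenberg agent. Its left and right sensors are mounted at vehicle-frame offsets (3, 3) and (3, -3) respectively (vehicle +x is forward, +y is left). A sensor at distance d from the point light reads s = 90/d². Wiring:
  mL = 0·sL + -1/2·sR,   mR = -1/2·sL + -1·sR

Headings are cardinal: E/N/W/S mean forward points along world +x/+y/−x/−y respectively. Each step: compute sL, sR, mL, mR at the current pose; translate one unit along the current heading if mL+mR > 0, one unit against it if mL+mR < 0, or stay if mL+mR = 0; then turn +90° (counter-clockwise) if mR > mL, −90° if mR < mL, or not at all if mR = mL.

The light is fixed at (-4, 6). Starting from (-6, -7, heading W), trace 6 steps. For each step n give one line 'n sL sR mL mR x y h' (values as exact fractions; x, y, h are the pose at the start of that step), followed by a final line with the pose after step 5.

0 90/281 18/25 -9/25 -6183/7025 -6 -7 W
1 45/58 45/52 -45/104 -945/754 -5 -7 N
2 18/25 90/293 -45/293 -4887/7325 -5 -8 E
3 9/29 45/157 -45/314 -4023/9106 -6 -8 S
4 90/281 18/25 -9/25 -6183/7025 -6 -7 W
5 45/58 45/52 -45/104 -945/754 -5 -7 N
final -5 -8 E

n=0: pose=(-6,-7,W); sL=90/281, sR=18/25; mL=-9/25, mR=-6183/7025; mL+mR=-8712/7025 → advance -1; mR−mL=-3654/7025 → turn -1·90°
n=1: pose=(-5,-7,N); sL=45/58, sR=45/52; mL=-45/104, mR=-945/754; mL+mR=-5085/3016 → advance -1; mR−mL=-2475/3016 → turn -1·90°
n=2: pose=(-5,-8,E); sL=18/25, sR=90/293; mL=-45/293, mR=-4887/7325; mL+mR=-6012/7325 → advance -1; mR−mL=-3762/7325 → turn -1·90°
n=3: pose=(-6,-8,S); sL=9/29, sR=45/157; mL=-45/314, mR=-4023/9106; mL+mR=-2664/4553 → advance -1; mR−mL=-1359/4553 → turn -1·90°
n=4: pose=(-6,-7,W); sL=90/281, sR=18/25; mL=-9/25, mR=-6183/7025; mL+mR=-8712/7025 → advance -1; mR−mL=-3654/7025 → turn -1·90°
n=5: pose=(-5,-7,N); sL=45/58, sR=45/52; mL=-45/104, mR=-945/754; mL+mR=-5085/3016 → advance -1; mR−mL=-2475/3016 → turn -1·90°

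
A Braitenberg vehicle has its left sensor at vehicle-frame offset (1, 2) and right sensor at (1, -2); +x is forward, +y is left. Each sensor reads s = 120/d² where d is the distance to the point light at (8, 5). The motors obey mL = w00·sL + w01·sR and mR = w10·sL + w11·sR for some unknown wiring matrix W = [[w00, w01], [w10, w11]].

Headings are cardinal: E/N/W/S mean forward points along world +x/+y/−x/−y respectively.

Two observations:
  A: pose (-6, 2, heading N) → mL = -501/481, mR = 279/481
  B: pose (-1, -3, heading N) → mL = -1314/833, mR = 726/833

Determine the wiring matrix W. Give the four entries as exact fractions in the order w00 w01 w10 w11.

-1/2 -1 -1/2 1

obs A: pose=(-6,2,N) → sL=6/13, sR=30/37, mL=-501/481, mR=279/481
obs B: pose=(-1,-3,N) → sL=12/17, sR=60/49, mL=-1314/833, mR=726/833
sensor matrix S = [[6/13, 30/37], [12/17, 60/49]]; det S = -2880/400673
solve [mL_A; mL_B] = S·[w00; w01] and [mR_A; mR_B] = S·[w10; w11]:
  w00 = -1/2, w01 = -1, w10 = -1/2, w11 = 1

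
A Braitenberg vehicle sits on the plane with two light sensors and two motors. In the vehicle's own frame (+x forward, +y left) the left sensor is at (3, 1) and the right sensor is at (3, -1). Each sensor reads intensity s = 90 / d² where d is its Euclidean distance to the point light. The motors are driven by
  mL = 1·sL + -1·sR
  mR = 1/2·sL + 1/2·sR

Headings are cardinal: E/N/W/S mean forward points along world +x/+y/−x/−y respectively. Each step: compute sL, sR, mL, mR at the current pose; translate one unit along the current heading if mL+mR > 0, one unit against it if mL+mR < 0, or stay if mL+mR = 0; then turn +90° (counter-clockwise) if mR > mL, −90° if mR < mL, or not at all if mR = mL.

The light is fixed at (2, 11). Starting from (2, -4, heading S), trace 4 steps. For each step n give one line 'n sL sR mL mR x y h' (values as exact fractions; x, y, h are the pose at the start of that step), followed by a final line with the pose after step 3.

0 18/65 18/65 0 18/65 2 -4 S
1 5/13 45/149 160/1937 665/1937 2 -5 E
2 90/169 90/173 360/29237 15390/29237 3 -5 N
3 9/26 9/20 -27/260 207/520 3 -4 W
final 2 -4 S

n=0: pose=(2,-4,S); sL=18/65, sR=18/65; mL=0, mR=18/65; mL+mR=18/65 → advance +1; mR−mL=18/65 → turn +1·90°
n=1: pose=(2,-5,E); sL=5/13, sR=45/149; mL=160/1937, mR=665/1937; mL+mR=825/1937 → advance +1; mR−mL=505/1937 → turn +1·90°
n=2: pose=(3,-5,N); sL=90/169, sR=90/173; mL=360/29237, mR=15390/29237; mL+mR=15750/29237 → advance +1; mR−mL=15030/29237 → turn +1·90°
n=3: pose=(3,-4,W); sL=9/26, sR=9/20; mL=-27/260, mR=207/520; mL+mR=153/520 → advance +1; mR−mL=261/520 → turn +1·90°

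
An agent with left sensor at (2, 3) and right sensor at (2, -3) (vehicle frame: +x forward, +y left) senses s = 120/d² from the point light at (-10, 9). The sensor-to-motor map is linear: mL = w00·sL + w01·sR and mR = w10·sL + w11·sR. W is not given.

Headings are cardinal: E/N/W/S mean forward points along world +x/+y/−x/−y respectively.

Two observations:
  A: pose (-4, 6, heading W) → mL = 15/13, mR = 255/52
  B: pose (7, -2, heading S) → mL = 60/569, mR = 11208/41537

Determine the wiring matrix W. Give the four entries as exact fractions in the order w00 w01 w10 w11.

1/2 0 1/2 1/2

obs A: pose=(-4,6,W) → sL=30/13, sR=15/2, mL=15/13, mR=255/52
obs B: pose=(7,-2,S) → sL=120/569, sR=24/73, mL=60/569, mR=11208/41537
sensor matrix S = [[30/13, 15/2], [120/569, 24/73]]; det S = -444420/539981
solve [mL_A; mL_B] = S·[w00; w01] and [mR_A; mR_B] = S·[w10; w11]:
  w00 = 1/2, w01 = 0, w10 = 1/2, w11 = 1/2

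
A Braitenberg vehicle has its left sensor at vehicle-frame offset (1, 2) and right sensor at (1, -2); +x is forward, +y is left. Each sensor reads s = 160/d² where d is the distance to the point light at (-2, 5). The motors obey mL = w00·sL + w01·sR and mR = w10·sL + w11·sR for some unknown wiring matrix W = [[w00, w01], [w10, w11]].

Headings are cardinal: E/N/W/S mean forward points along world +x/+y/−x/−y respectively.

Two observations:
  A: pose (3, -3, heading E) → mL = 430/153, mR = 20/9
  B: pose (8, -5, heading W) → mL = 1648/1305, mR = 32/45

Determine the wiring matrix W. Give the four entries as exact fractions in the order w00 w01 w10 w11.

obs A: pose=(3,-3,E) → sL=20/9, sR=20/17, mL=430/153, mR=20/9
obs B: pose=(8,-5,W) → sL=32/45, sR=32/29, mL=1648/1305, mR=32/45
sensor matrix S = [[20/9, 20/17], [32/45, 32/29]]; det S = 7168/4437
solve [mL_A; mL_B] = S·[w00; w01] and [mR_A; mR_B] = S·[w10; w11]:
  w00 = 1, w01 = 1/2, w10 = 1, w11 = 0

1 1/2 1 0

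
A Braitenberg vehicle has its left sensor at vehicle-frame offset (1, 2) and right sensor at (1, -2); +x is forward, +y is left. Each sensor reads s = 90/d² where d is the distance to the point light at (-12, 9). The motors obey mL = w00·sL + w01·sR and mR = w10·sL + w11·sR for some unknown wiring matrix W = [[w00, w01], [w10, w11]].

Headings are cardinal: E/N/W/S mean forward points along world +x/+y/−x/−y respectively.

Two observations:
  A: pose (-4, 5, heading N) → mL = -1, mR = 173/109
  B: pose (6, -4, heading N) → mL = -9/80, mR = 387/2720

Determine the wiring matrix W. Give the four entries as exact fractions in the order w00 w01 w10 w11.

obs A: pose=(-4,5,N) → sL=2, sR=90/109, mL=-1, mR=173/109
obs B: pose=(6,-4,N) → sL=9/40, sR=45/272, mL=-9/80, mR=387/2720
sensor matrix S = [[2, 90/109], [9/40, 45/272]]; det S = 2151/14824
solve [mL_A; mL_B] = S·[w00; w01] and [mR_A; mR_B] = S·[w10; w11]:
  w00 = -1/2, w01 = 0, w10 = 1, w11 = -1/2

-1/2 0 1 -1/2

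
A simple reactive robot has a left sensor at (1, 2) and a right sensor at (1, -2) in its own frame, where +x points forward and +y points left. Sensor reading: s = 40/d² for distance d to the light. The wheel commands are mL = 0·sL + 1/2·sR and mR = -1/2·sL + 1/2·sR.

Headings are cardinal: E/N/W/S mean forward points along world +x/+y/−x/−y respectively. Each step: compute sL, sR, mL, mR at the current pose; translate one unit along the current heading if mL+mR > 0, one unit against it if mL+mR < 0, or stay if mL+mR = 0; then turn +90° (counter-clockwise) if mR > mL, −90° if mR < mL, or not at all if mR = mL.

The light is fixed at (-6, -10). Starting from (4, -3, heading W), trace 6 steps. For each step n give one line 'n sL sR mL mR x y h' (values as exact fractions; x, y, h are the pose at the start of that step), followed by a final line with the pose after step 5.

0 20/53 20/81 10/81 -280/4293 4 -3 W
1 40/113 8/37 4/37 -288/4181 3 -3 N
2 1/5 5/17 5/34 4/85 3 -2 E
3 40/193 40/113 20/113 1600/21809 4 -2 S
4 20/53 20/81 10/81 -280/4293 4 -3 W
5 40/113 8/37 4/37 -288/4181 3 -3 N
final 3 -2 E

n=0: pose=(4,-3,W); sL=20/53, sR=20/81; mL=10/81, mR=-280/4293; mL+mR=250/4293 → advance +1; mR−mL=-10/53 → turn -1·90°
n=1: pose=(3,-3,N); sL=40/113, sR=8/37; mL=4/37, mR=-288/4181; mL+mR=164/4181 → advance +1; mR−mL=-20/113 → turn -1·90°
n=2: pose=(3,-2,E); sL=1/5, sR=5/17; mL=5/34, mR=4/85; mL+mR=33/170 → advance +1; mR−mL=-1/10 → turn -1·90°
n=3: pose=(4,-2,S); sL=40/193, sR=40/113; mL=20/113, mR=1600/21809; mL+mR=5460/21809 → advance +1; mR−mL=-20/193 → turn -1·90°
n=4: pose=(4,-3,W); sL=20/53, sR=20/81; mL=10/81, mR=-280/4293; mL+mR=250/4293 → advance +1; mR−mL=-10/53 → turn -1·90°
n=5: pose=(3,-3,N); sL=40/113, sR=8/37; mL=4/37, mR=-288/4181; mL+mR=164/4181 → advance +1; mR−mL=-20/113 → turn -1·90°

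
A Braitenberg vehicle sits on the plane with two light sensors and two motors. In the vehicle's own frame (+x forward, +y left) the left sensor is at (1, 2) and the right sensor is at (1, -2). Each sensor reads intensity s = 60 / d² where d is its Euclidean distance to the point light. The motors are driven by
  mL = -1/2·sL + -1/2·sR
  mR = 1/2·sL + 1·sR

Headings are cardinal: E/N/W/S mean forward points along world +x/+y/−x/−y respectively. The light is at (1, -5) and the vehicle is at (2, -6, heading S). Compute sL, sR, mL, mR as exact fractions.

left sensor world pos  = (4, -7); dL² = 13
right sensor world pos = (0, -7); dR² = 5
sL = 60/13 = 60/13
sR = 60/5 = 12
mL = -1/2·sL + -1/2·sR = -108/13
mR = 1/2·sL + 1·sR = 186/13

60/13 12 -108/13 186/13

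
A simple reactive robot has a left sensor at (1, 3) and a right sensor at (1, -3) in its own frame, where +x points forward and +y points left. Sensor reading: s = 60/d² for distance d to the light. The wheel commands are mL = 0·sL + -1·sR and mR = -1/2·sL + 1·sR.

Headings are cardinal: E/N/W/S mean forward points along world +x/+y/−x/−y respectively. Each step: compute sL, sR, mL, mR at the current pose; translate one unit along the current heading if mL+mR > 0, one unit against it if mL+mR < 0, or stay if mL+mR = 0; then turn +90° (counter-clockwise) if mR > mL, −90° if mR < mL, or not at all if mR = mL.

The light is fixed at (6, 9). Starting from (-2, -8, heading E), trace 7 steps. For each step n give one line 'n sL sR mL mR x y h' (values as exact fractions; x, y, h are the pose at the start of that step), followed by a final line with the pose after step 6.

0 12/49 60/449 -60/449 246/22001 -2 -8 E
1 3/20 15/73 -15/73 381/2920 -3 -8 N
2 60/541 12/65 -12/65 4542/35165 -3 -9 W
3 30/193 30/241 -30/241 2175/46513 -2 -9 S
4 12/49 60/449 -60/449 246/22001 -2 -8 E
5 3/20 15/73 -15/73 381/2920 -3 -8 N
6 60/541 12/65 -12/65 4542/35165 -3 -9 W
final -2 -9 S

n=0: pose=(-2,-8,E); sL=12/49, sR=60/449; mL=-60/449, mR=246/22001; mL+mR=-6/49 → advance -1; mR−mL=3186/22001 → turn +1·90°
n=1: pose=(-3,-8,N); sL=3/20, sR=15/73; mL=-15/73, mR=381/2920; mL+mR=-3/40 → advance -1; mR−mL=981/2920 → turn +1·90°
n=2: pose=(-3,-9,W); sL=60/541, sR=12/65; mL=-12/65, mR=4542/35165; mL+mR=-30/541 → advance -1; mR−mL=11034/35165 → turn +1·90°
n=3: pose=(-2,-9,S); sL=30/193, sR=30/241; mL=-30/241, mR=2175/46513; mL+mR=-15/193 → advance -1; mR−mL=7965/46513 → turn +1·90°
n=4: pose=(-2,-8,E); sL=12/49, sR=60/449; mL=-60/449, mR=246/22001; mL+mR=-6/49 → advance -1; mR−mL=3186/22001 → turn +1·90°
n=5: pose=(-3,-8,N); sL=3/20, sR=15/73; mL=-15/73, mR=381/2920; mL+mR=-3/40 → advance -1; mR−mL=981/2920 → turn +1·90°
n=6: pose=(-3,-9,W); sL=60/541, sR=12/65; mL=-12/65, mR=4542/35165; mL+mR=-30/541 → advance -1; mR−mL=11034/35165 → turn +1·90°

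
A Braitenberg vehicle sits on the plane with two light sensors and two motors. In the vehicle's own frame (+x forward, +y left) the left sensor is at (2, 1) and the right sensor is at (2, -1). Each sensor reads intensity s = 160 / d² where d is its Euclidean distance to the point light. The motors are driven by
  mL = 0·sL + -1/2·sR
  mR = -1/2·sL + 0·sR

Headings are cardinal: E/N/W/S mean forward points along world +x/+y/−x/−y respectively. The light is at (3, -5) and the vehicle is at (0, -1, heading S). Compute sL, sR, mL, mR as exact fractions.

left sensor world pos  = (1, -3); dL² = 8
right sensor world pos = (-1, -3); dR² = 20
sL = 160/8 = 20
sR = 160/20 = 8
mL = 0·sL + -1/2·sR = -4
mR = -1/2·sL + 0·sR = -10

20 8 -4 -10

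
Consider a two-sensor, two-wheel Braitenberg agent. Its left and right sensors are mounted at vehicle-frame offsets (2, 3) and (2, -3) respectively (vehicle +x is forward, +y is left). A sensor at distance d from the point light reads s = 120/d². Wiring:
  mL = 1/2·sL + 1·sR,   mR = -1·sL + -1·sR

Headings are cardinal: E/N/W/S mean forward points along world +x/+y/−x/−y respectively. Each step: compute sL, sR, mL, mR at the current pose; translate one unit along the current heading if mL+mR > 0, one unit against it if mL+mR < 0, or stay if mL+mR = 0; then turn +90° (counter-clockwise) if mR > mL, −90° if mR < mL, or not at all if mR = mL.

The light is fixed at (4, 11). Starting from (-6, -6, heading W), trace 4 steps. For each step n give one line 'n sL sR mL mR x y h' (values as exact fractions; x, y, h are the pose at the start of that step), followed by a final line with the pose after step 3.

n=0: pose=(-6,-6,W); sL=15/68, sR=6/17; mL=63/136, mR=-39/68; mL+mR=-15/136 → advance -1; mR−mL=-141/136 → turn -1·90°
n=1: pose=(-5,-6,N); sL=40/123, sR=40/87; mL=740/1189, mR=-2800/3567; mL+mR=-20/123 → advance -1; mR−mL=-5020/3567 → turn -1·90°
n=2: pose=(-5,-7,E); sL=60/137, sR=12/49; mL=3114/6713, mR=-4584/6713; mL+mR=-30/137 → advance -1; mR−mL=-7698/6713 → turn -1·90°
n=3: pose=(-6,-7,S); sL=120/449, sR=120/569; mL=88020/255481, mR=-122160/255481; mL+mR=-60/449 → advance -1; mR−mL=-210180/255481 → turn -1·90°

0 15/68 6/17 63/136 -39/68 -6 -6 W
1 40/123 40/87 740/1189 -2800/3567 -5 -6 N
2 60/137 12/49 3114/6713 -4584/6713 -5 -7 E
3 120/449 120/569 88020/255481 -122160/255481 -6 -7 S
final -6 -6 W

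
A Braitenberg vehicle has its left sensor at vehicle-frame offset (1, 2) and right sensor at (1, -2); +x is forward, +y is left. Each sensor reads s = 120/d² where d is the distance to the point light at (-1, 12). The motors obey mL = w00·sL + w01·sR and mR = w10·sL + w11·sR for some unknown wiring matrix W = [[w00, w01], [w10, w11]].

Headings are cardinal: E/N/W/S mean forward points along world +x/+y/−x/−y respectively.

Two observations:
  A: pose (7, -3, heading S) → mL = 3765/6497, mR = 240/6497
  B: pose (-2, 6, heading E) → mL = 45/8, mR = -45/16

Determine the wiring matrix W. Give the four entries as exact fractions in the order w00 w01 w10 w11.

1/2 1 -1/2 1/2

obs A: pose=(7,-3,S) → sL=30/89, sR=30/73, mL=3765/6497, mR=240/6497
obs B: pose=(-2,6,E) → sL=15/2, sR=15/8, mL=45/8, mR=-45/16
sensor matrix S = [[30/89, 30/73], [15/2, 15/8]]; det S = -63675/25988
solve [mL_A; mL_B] = S·[w00; w01] and [mR_A; mR_B] = S·[w10; w11]:
  w00 = 1/2, w01 = 1, w10 = -1/2, w11 = 1/2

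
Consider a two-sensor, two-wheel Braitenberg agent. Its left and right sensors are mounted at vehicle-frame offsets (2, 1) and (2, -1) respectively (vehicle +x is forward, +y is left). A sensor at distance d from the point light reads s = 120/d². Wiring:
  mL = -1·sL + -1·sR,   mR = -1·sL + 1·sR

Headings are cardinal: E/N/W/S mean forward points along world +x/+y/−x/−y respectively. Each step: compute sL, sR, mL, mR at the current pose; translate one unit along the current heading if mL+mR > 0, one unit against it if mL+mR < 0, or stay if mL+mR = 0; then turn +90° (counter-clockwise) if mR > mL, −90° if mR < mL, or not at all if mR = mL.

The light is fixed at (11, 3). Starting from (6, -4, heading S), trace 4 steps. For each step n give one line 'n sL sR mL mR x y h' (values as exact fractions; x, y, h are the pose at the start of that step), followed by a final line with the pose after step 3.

0 120/97 40/39 -8560/3783 -800/3783 6 -4 S
1 60/17 60/29 -2760/493 -720/493 6 -3 E
2 24/13 120/41 -2544/533 576/533 5 -3 N
3 15/16 6/5 -171/80 21/80 5 -4 W
final 6 -4 S

n=0: pose=(6,-4,S); sL=120/97, sR=40/39; mL=-8560/3783, mR=-800/3783; mL+mR=-240/97 → advance -1; mR−mL=80/39 → turn +1·90°
n=1: pose=(6,-3,E); sL=60/17, sR=60/29; mL=-2760/493, mR=-720/493; mL+mR=-120/17 → advance -1; mR−mL=120/29 → turn +1·90°
n=2: pose=(5,-3,N); sL=24/13, sR=120/41; mL=-2544/533, mR=576/533; mL+mR=-48/13 → advance -1; mR−mL=240/41 → turn +1·90°
n=3: pose=(5,-4,W); sL=15/16, sR=6/5; mL=-171/80, mR=21/80; mL+mR=-15/8 → advance -1; mR−mL=12/5 → turn +1·90°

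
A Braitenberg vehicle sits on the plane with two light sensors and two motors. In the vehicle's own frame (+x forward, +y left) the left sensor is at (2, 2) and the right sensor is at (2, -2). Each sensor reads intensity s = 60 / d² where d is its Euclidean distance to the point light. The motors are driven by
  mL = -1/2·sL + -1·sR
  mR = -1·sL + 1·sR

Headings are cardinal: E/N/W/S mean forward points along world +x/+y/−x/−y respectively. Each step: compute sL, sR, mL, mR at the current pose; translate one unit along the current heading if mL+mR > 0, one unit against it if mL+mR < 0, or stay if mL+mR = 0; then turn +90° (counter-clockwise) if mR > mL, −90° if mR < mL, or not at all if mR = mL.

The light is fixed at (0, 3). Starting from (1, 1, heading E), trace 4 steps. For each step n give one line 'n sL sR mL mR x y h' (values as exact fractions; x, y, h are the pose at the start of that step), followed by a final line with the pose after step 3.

0 20/3 12/5 -86/15 -64/15 1 1 E
1 15 15 -45/2 0 0 1 N
2 60/29 12 -378/29 288/29 0 0 W
3 30/17 30/13 -705/221 120/221 1 0 S
final 1 1 E

n=0: pose=(1,1,E); sL=20/3, sR=12/5; mL=-86/15, mR=-64/15; mL+mR=-10 → advance -1; mR−mL=22/15 → turn +1·90°
n=1: pose=(0,1,N); sL=15, sR=15; mL=-45/2, mR=0; mL+mR=-45/2 → advance -1; mR−mL=45/2 → turn +1·90°
n=2: pose=(0,0,W); sL=60/29, sR=12; mL=-378/29, mR=288/29; mL+mR=-90/29 → advance -1; mR−mL=666/29 → turn +1·90°
n=3: pose=(1,0,S); sL=30/17, sR=30/13; mL=-705/221, mR=120/221; mL+mR=-45/17 → advance -1; mR−mL=825/221 → turn +1·90°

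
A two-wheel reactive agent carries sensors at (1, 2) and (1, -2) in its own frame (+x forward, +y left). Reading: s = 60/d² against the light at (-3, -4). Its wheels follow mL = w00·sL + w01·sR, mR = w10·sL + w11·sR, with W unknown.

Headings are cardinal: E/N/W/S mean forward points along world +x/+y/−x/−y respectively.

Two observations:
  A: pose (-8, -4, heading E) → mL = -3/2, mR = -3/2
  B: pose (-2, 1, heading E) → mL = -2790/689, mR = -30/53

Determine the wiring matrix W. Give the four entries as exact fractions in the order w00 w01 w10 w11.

1/2 -1 -1/2 0

obs A: pose=(-8,-4,E) → sL=3, sR=3, mL=-3/2, mR=-3/2
obs B: pose=(-2,1,E) → sL=60/53, sR=60/13, mL=-2790/689, mR=-30/53
sensor matrix S = [[3, 3], [60/53, 60/13]]; det S = 7200/689
solve [mL_A; mL_B] = S·[w00; w01] and [mR_A; mR_B] = S·[w10; w11]:
  w00 = 1/2, w01 = -1, w10 = -1/2, w11 = 0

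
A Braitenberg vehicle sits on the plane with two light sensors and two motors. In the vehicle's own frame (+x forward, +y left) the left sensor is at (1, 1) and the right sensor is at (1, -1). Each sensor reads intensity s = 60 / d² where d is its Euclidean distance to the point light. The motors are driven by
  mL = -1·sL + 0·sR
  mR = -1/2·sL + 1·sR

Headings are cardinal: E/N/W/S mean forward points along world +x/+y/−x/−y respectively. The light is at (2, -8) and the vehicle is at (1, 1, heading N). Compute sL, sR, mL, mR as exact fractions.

15/26 3/5 -15/26 81/260

left sensor world pos  = (0, 2); dL² = 104
right sensor world pos = (2, 2); dR² = 100
sL = 60/104 = 15/26
sR = 60/100 = 3/5
mL = -1·sL + 0·sR = -15/26
mR = -1/2·sL + 1·sR = 81/260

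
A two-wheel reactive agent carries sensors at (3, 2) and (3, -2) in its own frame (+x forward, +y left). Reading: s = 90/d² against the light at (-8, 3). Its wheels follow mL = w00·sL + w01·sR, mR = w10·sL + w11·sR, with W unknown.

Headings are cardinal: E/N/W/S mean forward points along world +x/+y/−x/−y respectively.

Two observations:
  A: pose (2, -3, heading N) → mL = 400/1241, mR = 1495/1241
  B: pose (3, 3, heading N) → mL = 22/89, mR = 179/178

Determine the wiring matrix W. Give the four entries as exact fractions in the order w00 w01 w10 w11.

1/2 -1/2 1/2 1

obs A: pose=(2,-3,N) → sL=90/73, sR=10/17, mL=400/1241, mR=1495/1241
obs B: pose=(3,3,N) → sL=1, sR=45/89, mL=22/89, mR=179/178
sensor matrix S = [[90/73, 10/17], [1, 45/89]]; det S = 3880/110449
solve [mL_A; mL_B] = S·[w00; w01] and [mR_A; mR_B] = S·[w10; w11]:
  w00 = 1/2, w01 = -1/2, w10 = 1/2, w11 = 1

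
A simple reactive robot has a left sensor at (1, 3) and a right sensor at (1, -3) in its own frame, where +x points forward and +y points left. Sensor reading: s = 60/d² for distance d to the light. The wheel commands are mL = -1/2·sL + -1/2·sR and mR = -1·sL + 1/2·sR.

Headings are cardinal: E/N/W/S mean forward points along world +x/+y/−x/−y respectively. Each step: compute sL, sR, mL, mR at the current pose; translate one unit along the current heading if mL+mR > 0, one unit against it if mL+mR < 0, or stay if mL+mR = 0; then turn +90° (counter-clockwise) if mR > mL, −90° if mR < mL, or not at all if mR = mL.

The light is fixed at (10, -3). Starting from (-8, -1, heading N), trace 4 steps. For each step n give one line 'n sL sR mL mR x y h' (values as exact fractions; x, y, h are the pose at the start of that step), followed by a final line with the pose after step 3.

0 2/15 10/39 -38/195 -1/195 -8 -1 N
1 12/73 60/377 -4452/27521 -2334/27521 -8 -2 W
2 15/49 3/20 -447/1960 -453/1960 -7 -2 S
3 12/65 60/349 -4044/22685 -2238/22685 -7 -1 W
final -6 -1 S

n=0: pose=(-8,-1,N); sL=2/15, sR=10/39; mL=-38/195, mR=-1/195; mL+mR=-1/5 → advance -1; mR−mL=37/195 → turn +1·90°
n=1: pose=(-8,-2,W); sL=12/73, sR=60/377; mL=-4452/27521, mR=-2334/27521; mL+mR=-18/73 → advance -1; mR−mL=2118/27521 → turn +1·90°
n=2: pose=(-7,-2,S); sL=15/49, sR=3/20; mL=-447/1960, mR=-453/1960; mL+mR=-45/98 → advance -1; mR−mL=-3/980 → turn -1·90°
n=3: pose=(-7,-1,W); sL=12/65, sR=60/349; mL=-4044/22685, mR=-2238/22685; mL+mR=-18/65 → advance -1; mR−mL=1806/22685 → turn +1·90°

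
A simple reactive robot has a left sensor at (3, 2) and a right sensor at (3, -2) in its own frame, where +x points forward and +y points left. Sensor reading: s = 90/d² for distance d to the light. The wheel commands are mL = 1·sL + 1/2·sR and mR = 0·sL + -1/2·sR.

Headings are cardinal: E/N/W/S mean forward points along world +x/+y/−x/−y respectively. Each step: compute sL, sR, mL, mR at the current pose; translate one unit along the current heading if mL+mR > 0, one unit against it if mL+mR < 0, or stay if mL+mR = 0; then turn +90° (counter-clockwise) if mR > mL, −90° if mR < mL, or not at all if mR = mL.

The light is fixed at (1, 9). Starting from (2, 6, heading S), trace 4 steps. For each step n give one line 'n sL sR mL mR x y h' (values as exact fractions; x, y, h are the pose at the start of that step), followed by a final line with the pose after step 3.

0 2 90/37 119/37 -45/37 2 6 S
1 9/4 45/4 63/8 -45/8 2 5 W
2 18 18 27 -9 1 5 N
3 9 45/17 351/34 -45/34 1 6 E
final 2 6 S

n=0: pose=(2,6,S); sL=2, sR=90/37; mL=119/37, mR=-45/37; mL+mR=2 → advance +1; mR−mL=-164/37 → turn -1·90°
n=1: pose=(2,5,W); sL=9/4, sR=45/4; mL=63/8, mR=-45/8; mL+mR=9/4 → advance +1; mR−mL=-27/2 → turn -1·90°
n=2: pose=(1,5,N); sL=18, sR=18; mL=27, mR=-9; mL+mR=18 → advance +1; mR−mL=-36 → turn -1·90°
n=3: pose=(1,6,E); sL=9, sR=45/17; mL=351/34, mR=-45/34; mL+mR=9 → advance +1; mR−mL=-198/17 → turn -1·90°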